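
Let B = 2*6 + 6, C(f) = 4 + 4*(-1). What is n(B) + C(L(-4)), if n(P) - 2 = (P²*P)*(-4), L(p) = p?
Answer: -23326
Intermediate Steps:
C(f) = 0 (C(f) = 4 - 4 = 0)
B = 18 (B = 12 + 6 = 18)
n(P) = 2 - 4*P³ (n(P) = 2 + (P²*P)*(-4) = 2 + P³*(-4) = 2 - 4*P³)
n(B) + C(L(-4)) = (2 - 4*18³) + 0 = (2 - 4*5832) + 0 = (2 - 23328) + 0 = -23326 + 0 = -23326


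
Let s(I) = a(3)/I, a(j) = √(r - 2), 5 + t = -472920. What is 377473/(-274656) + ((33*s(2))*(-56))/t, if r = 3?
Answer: -178262636381/129891688800 ≈ -1.3724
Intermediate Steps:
t = -472925 (t = -5 - 472920 = -472925)
a(j) = 1 (a(j) = √(3 - 2) = √1 = 1)
s(I) = 1/I
377473/(-274656) + ((33*s(2))*(-56))/t = 377473/(-274656) + ((33/2)*(-56))/(-472925) = 377473*(-1/274656) + ((33*(½))*(-56))*(-1/472925) = -377473/274656 + ((33/2)*(-56))*(-1/472925) = -377473/274656 - 924*(-1/472925) = -377473/274656 + 924/472925 = -178262636381/129891688800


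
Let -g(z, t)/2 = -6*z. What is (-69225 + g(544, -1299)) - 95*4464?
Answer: -486777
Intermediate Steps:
g(z, t) = 12*z (g(z, t) = -(-12)*z = 12*z)
(-69225 + g(544, -1299)) - 95*4464 = (-69225 + 12*544) - 95*4464 = (-69225 + 6528) - 1*424080 = -62697 - 424080 = -486777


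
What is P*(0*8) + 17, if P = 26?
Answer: 17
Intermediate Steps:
P*(0*8) + 17 = 26*(0*8) + 17 = 26*0 + 17 = 0 + 17 = 17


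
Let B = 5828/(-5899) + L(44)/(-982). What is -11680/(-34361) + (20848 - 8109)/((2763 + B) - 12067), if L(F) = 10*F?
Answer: -953026557023091/926109652443704 ≈ -1.0291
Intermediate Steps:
B = -4159328/2896409 (B = 5828/(-5899) + (10*44)/(-982) = 5828*(-1/5899) + 440*(-1/982) = -5828/5899 - 220/491 = -4159328/2896409 ≈ -1.4360)
-11680/(-34361) + (20848 - 8109)/((2763 + B) - 12067) = -11680/(-34361) + (20848 - 8109)/((2763 - 4159328/2896409) - 12067) = -11680*(-1/34361) + 12739/(7998618739/2896409 - 12067) = 11680/34361 + 12739/(-26952348664/2896409) = 11680/34361 + 12739*(-2896409/26952348664) = 11680/34361 - 36897354251/26952348664 = -953026557023091/926109652443704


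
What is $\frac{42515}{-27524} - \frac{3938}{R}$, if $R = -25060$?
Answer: $- \frac{190949}{137620} \approx -1.3875$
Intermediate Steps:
$\frac{42515}{-27524} - \frac{3938}{R} = \frac{42515}{-27524} - \frac{3938}{-25060} = 42515 \left(- \frac{1}{27524}\right) - - \frac{11}{70} = - \frac{42515}{27524} + \frac{11}{70} = - \frac{190949}{137620}$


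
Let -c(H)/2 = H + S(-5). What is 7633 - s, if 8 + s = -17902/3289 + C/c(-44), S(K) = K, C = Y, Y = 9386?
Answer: 1216873122/161161 ≈ 7550.7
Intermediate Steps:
C = 9386
c(H) = 10 - 2*H (c(H) = -2*(H - 5) = -2*(-5 + H) = 10 - 2*H)
s = 13268791/161161 (s = -8 + (-17902/3289 + 9386/(10 - 2*(-44))) = -8 + (-17902*1/3289 + 9386/(10 + 88)) = -8 + (-17902/3289 + 9386/98) = -8 + (-17902/3289 + 9386*(1/98)) = -8 + (-17902/3289 + 4693/49) = -8 + 14558079/161161 = 13268791/161161 ≈ 82.333)
7633 - s = 7633 - 1*13268791/161161 = 7633 - 13268791/161161 = 1216873122/161161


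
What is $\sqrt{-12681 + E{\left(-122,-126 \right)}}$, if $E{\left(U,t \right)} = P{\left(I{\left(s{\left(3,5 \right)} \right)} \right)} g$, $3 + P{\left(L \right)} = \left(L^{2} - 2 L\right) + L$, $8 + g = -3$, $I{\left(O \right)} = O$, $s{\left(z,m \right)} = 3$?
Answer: $i \sqrt{12714} \approx 112.76 i$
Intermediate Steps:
$g = -11$ ($g = -8 - 3 = -11$)
$P{\left(L \right)} = -3 + L^{2} - L$ ($P{\left(L \right)} = -3 + \left(\left(L^{2} - 2 L\right) + L\right) = -3 + \left(L^{2} - L\right) = -3 + L^{2} - L$)
$E{\left(U,t \right)} = -33$ ($E{\left(U,t \right)} = \left(-3 + 3^{2} - 3\right) \left(-11\right) = \left(-3 + 9 - 3\right) \left(-11\right) = 3 \left(-11\right) = -33$)
$\sqrt{-12681 + E{\left(-122,-126 \right)}} = \sqrt{-12681 - 33} = \sqrt{-12714} = i \sqrt{12714}$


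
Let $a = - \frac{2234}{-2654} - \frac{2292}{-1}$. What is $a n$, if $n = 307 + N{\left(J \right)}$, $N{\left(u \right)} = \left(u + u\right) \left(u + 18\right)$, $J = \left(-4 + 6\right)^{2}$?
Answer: $\frac{1469576283}{1327} \approx 1.1074 \cdot 10^{6}$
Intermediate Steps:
$J = 4$ ($J = 2^{2} = 4$)
$a = \frac{3042601}{1327}$ ($a = \left(-2234\right) \left(- \frac{1}{2654}\right) - -2292 = \frac{1117}{1327} + 2292 = \frac{3042601}{1327} \approx 2292.8$)
$N{\left(u \right)} = 2 u \left(18 + u\right)$
$n = 483$ ($n = 307 + 2 \cdot 4 \left(18 + 4\right) = 307 + 2 \cdot 4 \cdot 22 = 307 + 176 = 483$)
$a n = \frac{3042601}{1327} \cdot 483 = \frac{1469576283}{1327}$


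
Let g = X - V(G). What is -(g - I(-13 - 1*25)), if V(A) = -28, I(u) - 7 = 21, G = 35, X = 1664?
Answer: -1664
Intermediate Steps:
I(u) = 28 (I(u) = 7 + 21 = 28)
g = 1692 (g = 1664 - 1*(-28) = 1664 + 28 = 1692)
-(g - I(-13 - 1*25)) = -(1692 - 1*28) = -(1692 - 28) = -1*1664 = -1664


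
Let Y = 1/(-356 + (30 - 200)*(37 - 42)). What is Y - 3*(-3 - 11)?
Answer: 20749/494 ≈ 42.002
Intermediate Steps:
Y = 1/494 (Y = 1/(-356 - 170*(-5)) = 1/(-356 + 850) = 1/494 ≈ 0.0020243)
Y - 3*(-3 - 11) = 1/494 - 3*(-3 - 11) = 1/494 - 3*(-14) = 1/494 + 42 = 20749/494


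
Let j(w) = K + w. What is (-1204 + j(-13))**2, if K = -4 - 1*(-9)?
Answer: 1468944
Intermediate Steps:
K = 5 (K = -4 + 9 = 5)
j(w) = 5 + w
(-1204 + j(-13))**2 = (-1204 + (5 - 13))**2 = (-1204 - 8)**2 = (-1212)**2 = 1468944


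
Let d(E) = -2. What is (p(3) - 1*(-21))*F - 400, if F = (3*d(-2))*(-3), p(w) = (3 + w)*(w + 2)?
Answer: 518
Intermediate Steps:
p(w) = (2 + w)*(3 + w) (p(w) = (3 + w)*(2 + w) = (2 + w)*(3 + w))
F = 18 (F = (3*(-2))*(-3) = -6*(-3) = 18)
(p(3) - 1*(-21))*F - 400 = ((6 + 3**2 + 5*3) - 1*(-21))*18 - 400 = ((6 + 9 + 15) + 21)*18 - 400 = (30 + 21)*18 - 400 = 51*18 - 400 = 918 - 400 = 518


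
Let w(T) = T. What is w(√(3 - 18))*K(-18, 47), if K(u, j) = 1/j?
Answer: I*√15/47 ≈ 0.082404*I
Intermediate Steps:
K(u, j) = 1/j
w(√(3 - 18))*K(-18, 47) = √(3 - 18)/47 = √(-15)*(1/47) = (I*√15)*(1/47) = I*√15/47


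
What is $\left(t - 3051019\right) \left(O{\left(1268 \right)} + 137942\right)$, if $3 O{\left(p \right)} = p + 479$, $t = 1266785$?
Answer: $- \frac{741479476082}{3} \approx -2.4716 \cdot 10^{11}$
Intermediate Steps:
$O{\left(p \right)} = \frac{479}{3} + \frac{p}{3}$ ($O{\left(p \right)} = \frac{p + 479}{3} = \frac{479 + p}{3} = \frac{479}{3} + \frac{p}{3}$)
$\left(t - 3051019\right) \left(O{\left(1268 \right)} + 137942\right) = \left(1266785 - 3051019\right) \left(\left(\frac{479}{3} + \frac{1}{3} \cdot 1268\right) + 137942\right) = - 1784234 \left(\left(\frac{479}{3} + \frac{1268}{3}\right) + 137942\right) = - 1784234 \left(\frac{1747}{3} + 137942\right) = \left(-1784234\right) \frac{415573}{3} = - \frac{741479476082}{3}$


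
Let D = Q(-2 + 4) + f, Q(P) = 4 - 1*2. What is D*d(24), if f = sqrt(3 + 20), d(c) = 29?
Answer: 58 + 29*sqrt(23) ≈ 197.08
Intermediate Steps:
Q(P) = 2 (Q(P) = 4 - 2 = 2)
f = sqrt(23) ≈ 4.7958
D = 2 + sqrt(23) ≈ 6.7958
D*d(24) = (2 + sqrt(23))*29 = 58 + 29*sqrt(23)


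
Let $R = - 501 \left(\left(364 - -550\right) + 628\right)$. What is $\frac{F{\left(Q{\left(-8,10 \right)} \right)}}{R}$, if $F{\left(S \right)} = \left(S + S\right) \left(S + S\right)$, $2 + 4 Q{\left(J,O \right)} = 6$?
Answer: $- \frac{2}{386271} \approx -5.1777 \cdot 10^{-6}$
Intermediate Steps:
$Q{\left(J,O \right)} = 1$ ($Q{\left(J,O \right)} = - \frac{1}{2} + \frac{1}{4} \cdot 6 = - \frac{1}{2} + \frac{3}{2} = 1$)
$R = -772542$ ($R = - 501 \left(\left(364 + 550\right) + 628\right) = - 501 \left(914 + 628\right) = \left(-501\right) 1542 = -772542$)
$F{\left(S \right)} = 4 S^{2}$ ($F{\left(S \right)} = 2 S 2 S = 4 S^{2}$)
$\frac{F{\left(Q{\left(-8,10 \right)} \right)}}{R} = \frac{4 \cdot 1^{2}}{-772542} = 4 \cdot 1 \left(- \frac{1}{772542}\right) = 4 \left(- \frac{1}{772542}\right) = - \frac{2}{386271}$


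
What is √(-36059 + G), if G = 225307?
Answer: 8*√2957 ≈ 435.03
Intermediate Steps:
√(-36059 + G) = √(-36059 + 225307) = √189248 = 8*√2957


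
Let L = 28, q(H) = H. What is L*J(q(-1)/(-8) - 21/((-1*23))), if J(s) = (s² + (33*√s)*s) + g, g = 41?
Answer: 9972039/8464 + 44121*√8786/4232 ≈ 2155.4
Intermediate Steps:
J(s) = 41 + s² + 33*s^(3/2) (J(s) = (s² + (33*√s)*s) + 41 = (s² + 33*s^(3/2)) + 41 = 41 + s² + 33*s^(3/2))
L*J(q(-1)/(-8) - 21/((-1*23))) = 28*(41 + (-1/(-8) - 21/((-1*23)))² + 33*(-1/(-8) - 21/((-1*23)))^(3/2)) = 28*(41 + (-1*(-⅛) - 21/(-23))² + 33*(-1*(-⅛) - 21/(-23))^(3/2)) = 28*(41 + (⅛ - 21*(-1/23))² + 33*(⅛ - 21*(-1/23))^(3/2)) = 28*(41 + (⅛ + 21/23)² + 33*(⅛ + 21/23)^(3/2)) = 28*(41 + (191/184)² + 33*(191/184)^(3/2)) = 28*(41 + 36481/33856 + 33*(191*√8786/16928)) = 28*(41 + 36481/33856 + 6303*√8786/16928) = 28*(1424577/33856 + 6303*√8786/16928) = 9972039/8464 + 44121*√8786/4232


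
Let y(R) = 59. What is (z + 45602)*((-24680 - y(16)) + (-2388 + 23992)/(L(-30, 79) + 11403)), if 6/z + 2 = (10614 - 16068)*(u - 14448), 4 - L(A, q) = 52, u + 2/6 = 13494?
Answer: -6667067128964725087/5910200286 ≈ -1.1281e+9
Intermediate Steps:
u = 40481/3 (u = -⅓ + 13494 = 40481/3 ≈ 13494.)
L(A, q) = -48 (L(A, q) = 4 - 1*52 = 4 - 52 = -48)
z = 3/2602466 (z = 6/(-2 + (10614 - 16068)*(40481/3 - 14448)) = 6/(-2 - 5454*(-2863/3)) = 6/(-2 + 5204934) = 6/5204932 = 6*(1/5204932) = 3/2602466 ≈ 1.1528e-6)
(z + 45602)*((-24680 - y(16)) + (-2388 + 23992)/(L(-30, 79) + 11403)) = (3/2602466 + 45602)*((-24680 - 1*59) + (-2388 + 23992)/(-48 + 11403)) = 118677654535*((-24680 - 59) + 21604/11355)/2602466 = 118677654535*(-24739 + 21604*(1/11355))/2602466 = 118677654535*(-24739 + 21604/11355)/2602466 = (118677654535/2602466)*(-280889741/11355) = -6667067128964725087/5910200286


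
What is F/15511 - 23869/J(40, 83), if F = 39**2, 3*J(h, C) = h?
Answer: -1110635337/620440 ≈ -1790.1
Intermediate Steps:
J(h, C) = h/3
F = 1521
F/15511 - 23869/J(40, 83) = 1521/15511 - 23869/((1/3)*40) = 1521*(1/15511) - 23869/40/3 = 1521/15511 - 23869*3/40 = 1521/15511 - 71607/40 = -1110635337/620440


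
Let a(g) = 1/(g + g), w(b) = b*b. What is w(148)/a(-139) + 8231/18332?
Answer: -111629259353/18332 ≈ -6.0893e+6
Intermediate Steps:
w(b) = b²
a(g) = 1/(2*g)
w(148)/a(-139) + 8231/18332 = 148²/(((½)/(-139))) + 8231/18332 = 21904/(((½)*(-1/139))) + 8231*(1/18332) = 21904/(-1/278) + 8231/18332 = 21904*(-278) + 8231/18332 = -6089312 + 8231/18332 = -111629259353/18332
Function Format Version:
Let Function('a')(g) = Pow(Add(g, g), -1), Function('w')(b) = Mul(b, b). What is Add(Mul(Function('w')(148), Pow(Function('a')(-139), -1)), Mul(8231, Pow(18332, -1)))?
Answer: Rational(-111629259353, 18332) ≈ -6.0893e+6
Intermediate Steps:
Function('w')(b) = Pow(b, 2)
Function('a')(g) = Mul(Rational(1, 2), Pow(g, -1)) (Function('a')(g) = Pow(Mul(2, g), -1) = Mul(Rational(1, 2), Pow(g, -1)))
Add(Mul(Function('w')(148), Pow(Function('a')(-139), -1)), Mul(8231, Pow(18332, -1))) = Add(Mul(Pow(148, 2), Pow(Mul(Rational(1, 2), Pow(-139, -1)), -1)), Mul(8231, Pow(18332, -1))) = Add(Mul(21904, Pow(Mul(Rational(1, 2), Rational(-1, 139)), -1)), Mul(8231, Rational(1, 18332))) = Add(Mul(21904, Pow(Rational(-1, 278), -1)), Rational(8231, 18332)) = Add(Mul(21904, -278), Rational(8231, 18332)) = Add(-6089312, Rational(8231, 18332)) = Rational(-111629259353, 18332)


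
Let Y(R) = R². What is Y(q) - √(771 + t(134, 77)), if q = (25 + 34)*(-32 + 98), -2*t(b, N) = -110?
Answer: 15163236 - √826 ≈ 1.5163e+7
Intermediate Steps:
t(b, N) = 55 (t(b, N) = -½*(-110) = 55)
q = 3894 (q = 59*66 = 3894)
Y(q) - √(771 + t(134, 77)) = 3894² - √(771 + 55) = 15163236 - √826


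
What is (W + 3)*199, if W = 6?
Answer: 1791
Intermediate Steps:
(W + 3)*199 = (6 + 3)*199 = 9*199 = 1791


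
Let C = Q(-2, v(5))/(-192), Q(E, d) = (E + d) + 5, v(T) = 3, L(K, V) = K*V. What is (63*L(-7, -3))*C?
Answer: -1323/32 ≈ -41.344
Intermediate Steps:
Q(E, d) = 5 + E + d
C = -1/32 (C = (5 - 2 + 3)/(-192) = 6*(-1/192) = -1/32 ≈ -0.031250)
(63*L(-7, -3))*C = (63*(-7*(-3)))*(-1/32) = (63*21)*(-1/32) = 1323*(-1/32) = -1323/32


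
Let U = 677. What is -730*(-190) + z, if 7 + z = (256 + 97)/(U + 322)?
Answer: 138554660/999 ≈ 1.3869e+5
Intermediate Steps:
z = -6640/999 (z = -7 + (256 + 97)/(677 + 322) = -7 + 353/999 = -6640/999 ≈ -6.6466)
-730*(-190) + z = -730*(-190) - 6640/999 = 138700 - 6640/999 = 138554660/999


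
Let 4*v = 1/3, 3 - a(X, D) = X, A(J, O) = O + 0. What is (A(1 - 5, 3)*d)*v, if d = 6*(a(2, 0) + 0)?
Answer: 3/2 ≈ 1.5000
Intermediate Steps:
A(J, O) = O
a(X, D) = 3 - X
v = 1/12 (v = (¼)/3 = (¼)*(⅓) = 1/12 ≈ 0.083333)
d = 6 (d = 6*((3 - 1*2) + 0) = 6*((3 - 2) + 0) = 6*(1 + 0) = 6*1 = 6)
(A(1 - 5, 3)*d)*v = (3*6)*(1/12) = 18*(1/12) = 3/2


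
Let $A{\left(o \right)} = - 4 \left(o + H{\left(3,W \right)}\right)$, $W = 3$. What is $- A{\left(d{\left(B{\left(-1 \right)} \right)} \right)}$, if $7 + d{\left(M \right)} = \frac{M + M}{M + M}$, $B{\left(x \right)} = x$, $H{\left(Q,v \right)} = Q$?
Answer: $-12$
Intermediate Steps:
$d{\left(M \right)} = -6$ ($d{\left(M \right)} = -7 + \frac{M + M}{M + M} = -7 + \frac{2 M}{2 M} = -7 + 2 M \frac{1}{2 M} = -7 + 1 = -6$)
$A{\left(o \right)} = -12 - 4 o$ ($A{\left(o \right)} = - 4 \left(o + 3\right) = - 4 \left(3 + o\right) = -12 - 4 o$)
$- A{\left(d{\left(B{\left(-1 \right)} \right)} \right)} = - (-12 - -24) = - (-12 + 24) = \left(-1\right) 12 = -12$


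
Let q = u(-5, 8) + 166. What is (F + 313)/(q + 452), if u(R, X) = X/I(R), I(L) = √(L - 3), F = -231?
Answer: 12669/95483 + 41*I*√2/95483 ≈ 0.13268 + 0.00060726*I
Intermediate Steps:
I(L) = √(-3 + L)
u(R, X) = X/√(-3 + R) (u(R, X) = X/(√(-3 + R)) = X/√(-3 + R))
q = 166 - 2*I*√2 (q = 8/√(-3 - 5) + 166 = 8/√(-8) + 166 = 8*(-I*√2/4) + 166 = -2*I*√2 + 166 = 166 - 2*I*√2 ≈ 166.0 - 2.8284*I)
(F + 313)/(q + 452) = (-231 + 313)/((166 - 2*I*√2) + 452) = 82/(618 - 2*I*√2)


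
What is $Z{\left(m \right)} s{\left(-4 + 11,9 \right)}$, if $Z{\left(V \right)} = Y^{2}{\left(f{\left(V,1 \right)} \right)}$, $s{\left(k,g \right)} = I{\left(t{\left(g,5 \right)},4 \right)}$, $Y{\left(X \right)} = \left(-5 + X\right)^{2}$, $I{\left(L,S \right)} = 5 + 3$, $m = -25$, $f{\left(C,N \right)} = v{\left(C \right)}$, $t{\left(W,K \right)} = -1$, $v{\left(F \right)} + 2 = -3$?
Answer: $80000$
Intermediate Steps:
$v{\left(F \right)} = -5$ ($v{\left(F \right)} = -2 - 3 = -5$)
$f{\left(C,N \right)} = -5$
$I{\left(L,S \right)} = 8$
$s{\left(k,g \right)} = 8$
$Z{\left(V \right)} = 10000$ ($Z{\left(V \right)} = \left(\left(-5 - 5\right)^{2}\right)^{2} = \left(\left(-10\right)^{2}\right)^{2} = 100^{2} = 10000$)
$Z{\left(m \right)} s{\left(-4 + 11,9 \right)} = 10000 \cdot 8 = 80000$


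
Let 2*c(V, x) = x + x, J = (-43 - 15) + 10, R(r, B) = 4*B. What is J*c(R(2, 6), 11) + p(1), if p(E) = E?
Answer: -527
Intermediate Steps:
J = -48 (J = -58 + 10 = -48)
c(V, x) = x (c(V, x) = (x + x)/2 = (2*x)/2 = x)
J*c(R(2, 6), 11) + p(1) = -48*11 + 1 = -528 + 1 = -527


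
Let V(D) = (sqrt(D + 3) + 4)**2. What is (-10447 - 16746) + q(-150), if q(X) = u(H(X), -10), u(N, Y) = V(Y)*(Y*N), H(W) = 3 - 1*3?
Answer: -27193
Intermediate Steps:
V(D) = (4 + sqrt(3 + D))**2 (V(D) = (sqrt(3 + D) + 4)**2 = (4 + sqrt(3 + D))**2)
H(W) = 0 (H(W) = 3 - 3 = 0)
u(N, Y) = N*Y*(4 + sqrt(3 + Y))**2 (u(N, Y) = (4 + sqrt(3 + Y))**2*(Y*N) = (4 + sqrt(3 + Y))**2*(N*Y) = N*Y*(4 + sqrt(3 + Y))**2)
q(X) = 0 (q(X) = 0*(-10)*(4 + sqrt(3 - 10))**2 = 0*(-10)*(4 + sqrt(-7))**2 = 0*(-10)*(4 + I*sqrt(7))**2 = 0)
(-10447 - 16746) + q(-150) = (-10447 - 16746) + 0 = -27193 + 0 = -27193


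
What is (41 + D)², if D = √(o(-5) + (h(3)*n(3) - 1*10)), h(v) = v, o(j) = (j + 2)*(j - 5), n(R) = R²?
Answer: (41 + √47)² ≈ 2290.2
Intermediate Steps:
o(j) = (-5 + j)*(2 + j) (o(j) = (2 + j)*(-5 + j) = (-5 + j)*(2 + j))
D = √47 (D = √((-10 + (-5)² - 3*(-5)) + (3*3² - 1*10)) = √((-10 + 25 + 15) + (3*9 - 10)) = √(30 + (27 - 10)) = √(30 + 17) = √47 ≈ 6.8557)
(41 + D)² = (41 + √47)²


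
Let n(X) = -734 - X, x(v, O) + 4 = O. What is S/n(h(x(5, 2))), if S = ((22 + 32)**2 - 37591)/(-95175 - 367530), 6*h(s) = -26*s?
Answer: -6935/68727116 ≈ -0.00010091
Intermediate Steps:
x(v, O) = -4 + O
h(s) = -13*s/3 (h(s) = (-26*s)/6 = -13*s/3)
S = 6935/92541 (S = (54**2 - 37591)/(-462705) = (2916 - 37591)*(-1/462705) = -34675*(-1/462705) = 6935/92541 ≈ 0.074940)
S/n(h(x(5, 2))) = 6935/(92541*(-734 - (-13)*(-4 + 2)/3)) = 6935/(92541*(-734 - (-13)*(-2)/3)) = 6935/(92541*(-734 - 1*26/3)) = 6935/(92541*(-734 - 26/3)) = 6935/(92541*(-2228/3)) = (6935/92541)*(-3/2228) = -6935/68727116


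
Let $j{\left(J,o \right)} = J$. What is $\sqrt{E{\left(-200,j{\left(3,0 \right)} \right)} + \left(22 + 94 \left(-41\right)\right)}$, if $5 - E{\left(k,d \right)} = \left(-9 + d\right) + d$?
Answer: $4 i \sqrt{239} \approx 61.839 i$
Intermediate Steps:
$E{\left(k,d \right)} = 14 - 2 d$ ($E{\left(k,d \right)} = 5 - \left(\left(-9 + d\right) + d\right) = 5 - \left(-9 + 2 d\right) = 14 - 2 d$)
$\sqrt{E{\left(-200,j{\left(3,0 \right)} \right)} + \left(22 + 94 \left(-41\right)\right)} = \sqrt{\left(14 - 6\right) + \left(22 + 94 \left(-41\right)\right)} = \sqrt{\left(14 - 6\right) + \left(22 - 3854\right)} = \sqrt{8 - 3832} = \sqrt{-3824} = 4 i \sqrt{239}$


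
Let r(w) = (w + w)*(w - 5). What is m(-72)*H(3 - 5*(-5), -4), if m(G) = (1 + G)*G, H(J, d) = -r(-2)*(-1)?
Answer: 143136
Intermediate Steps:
r(w) = 2*w*(-5 + w) (r(w) = (2*w)*(-5 + w) = 2*w*(-5 + w))
H(J, d) = 28 (H(J, d) = -2*(-2)*(-5 - 2)*(-1) = -2*(-2)*(-7)*(-1) = -1*28*(-1) = -28*(-1) = 28)
m(G) = G*(1 + G)
m(-72)*H(3 - 5*(-5), -4) = -72*(1 - 72)*28 = -72*(-71)*28 = 5112*28 = 143136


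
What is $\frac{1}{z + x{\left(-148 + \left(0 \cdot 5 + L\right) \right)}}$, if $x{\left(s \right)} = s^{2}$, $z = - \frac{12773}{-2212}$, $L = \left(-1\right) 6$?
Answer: $\frac{2212}{52472565} \approx 4.2155 \cdot 10^{-5}$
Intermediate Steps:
$L = -6$
$z = \frac{12773}{2212}$ ($z = \left(-12773\right) \left(- \frac{1}{2212}\right) = \frac{12773}{2212} \approx 5.7744$)
$\frac{1}{z + x{\left(-148 + \left(0 \cdot 5 + L\right) \right)}} = \frac{1}{\frac{12773}{2212} + \left(-148 + \left(0 \cdot 5 - 6\right)\right)^{2}} = \frac{1}{\frac{12773}{2212} + \left(-148 + \left(0 - 6\right)\right)^{2}} = \frac{1}{\frac{12773}{2212} + \left(-148 - 6\right)^{2}} = \frac{1}{\frac{12773}{2212} + \left(-154\right)^{2}} = \frac{1}{\frac{12773}{2212} + 23716} = \frac{1}{\frac{52472565}{2212}} = \frac{2212}{52472565}$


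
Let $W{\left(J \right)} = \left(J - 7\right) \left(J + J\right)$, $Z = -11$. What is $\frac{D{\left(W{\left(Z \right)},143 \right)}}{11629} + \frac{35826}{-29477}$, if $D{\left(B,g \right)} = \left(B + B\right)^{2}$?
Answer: $\frac{2581891482}{48969719} \approx 52.724$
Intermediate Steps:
$W{\left(J \right)} = 2 J \left(-7 + J\right)$ ($W{\left(J \right)} = \left(-7 + J\right) 2 J = 2 J \left(-7 + J\right)$)
$D{\left(B,g \right)} = 4 B^{2}$ ($D{\left(B,g \right)} = \left(2 B\right)^{2} = 4 B^{2}$)
$\frac{D{\left(W{\left(Z \right)},143 \right)}}{11629} + \frac{35826}{-29477} = \frac{4 \left(2 \left(-11\right) \left(-7 - 11\right)\right)^{2}}{11629} + \frac{35826}{-29477} = 4 \left(2 \left(-11\right) \left(-18\right)\right)^{2} \cdot \frac{1}{11629} + 35826 \left(- \frac{1}{29477}\right) = 4 \cdot 396^{2} \cdot \frac{1}{11629} - \frac{5118}{4211} = 4 \cdot 156816 \cdot \frac{1}{11629} - \frac{5118}{4211} = 627264 \cdot \frac{1}{11629} - \frac{5118}{4211} = \frac{627264}{11629} - \frac{5118}{4211} = \frac{2581891482}{48969719}$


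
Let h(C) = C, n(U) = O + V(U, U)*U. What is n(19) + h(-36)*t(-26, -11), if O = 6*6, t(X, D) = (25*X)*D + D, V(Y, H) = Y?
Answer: -256607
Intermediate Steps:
t(X, D) = D + 25*D*X (t(X, D) = 25*D*X + D = D + 25*D*X)
O = 36
n(U) = 36 + U² (n(U) = 36 + U*U = 36 + U²)
n(19) + h(-36)*t(-26, -11) = (36 + 19²) - (-396)*(1 + 25*(-26)) = (36 + 361) - (-396)*(1 - 650) = 397 - (-396)*(-649) = 397 - 36*7139 = 397 - 257004 = -256607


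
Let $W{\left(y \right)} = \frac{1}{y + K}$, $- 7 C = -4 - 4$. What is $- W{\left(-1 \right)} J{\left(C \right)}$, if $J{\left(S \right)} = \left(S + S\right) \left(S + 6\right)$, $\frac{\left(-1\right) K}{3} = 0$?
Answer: $\frac{800}{49} \approx 16.327$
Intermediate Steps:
$C = \frac{8}{7}$ ($C = - \frac{-4 - 4}{7} = \left(- \frac{1}{7}\right) \left(-8\right) = \frac{8}{7} \approx 1.1429$)
$K = 0$ ($K = \left(-3\right) 0 = 0$)
$J{\left(S \right)} = 2 S \left(6 + S\right)$
$W{\left(y \right)} = \frac{1}{y}$ ($W{\left(y \right)} = \frac{1}{y + 0} = \frac{1}{y}$)
$- W{\left(-1 \right)} J{\left(C \right)} = - \frac{1}{-1} \cdot 2 \cdot \frac{8}{7} \left(6 + \frac{8}{7}\right) = \left(-1\right) \left(-1\right) 2 \cdot \frac{8}{7} \cdot \frac{50}{7} = 1 \cdot \frac{800}{49} = \frac{800}{49}$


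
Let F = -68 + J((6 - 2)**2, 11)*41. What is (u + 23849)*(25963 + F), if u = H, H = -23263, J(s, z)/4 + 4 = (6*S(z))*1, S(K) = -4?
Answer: 12483558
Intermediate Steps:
J(s, z) = -112 (J(s, z) = -16 + 4*((6*(-4))*1) = -16 + 4*(-24*1) = -16 + 4*(-24) = -16 - 96 = -112)
u = -23263
F = -4660 (F = -68 - 112*41 = -68 - 4592 = -4660)
(u + 23849)*(25963 + F) = (-23263 + 23849)*(25963 - 4660) = 586*21303 = 12483558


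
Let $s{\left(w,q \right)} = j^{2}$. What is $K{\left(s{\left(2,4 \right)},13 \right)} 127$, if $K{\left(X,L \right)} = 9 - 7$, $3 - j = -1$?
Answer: $254$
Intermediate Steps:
$j = 4$ ($j = 3 - -1 = 3 + 1 = 4$)
$s{\left(w,q \right)} = 16$ ($s{\left(w,q \right)} = 4^{2} = 16$)
$K{\left(X,L \right)} = 2$
$K{\left(s{\left(2,4 \right)},13 \right)} 127 = 2 \cdot 127 = 254$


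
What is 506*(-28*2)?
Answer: -28336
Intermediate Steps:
506*(-28*2) = 506*(-56) = -28336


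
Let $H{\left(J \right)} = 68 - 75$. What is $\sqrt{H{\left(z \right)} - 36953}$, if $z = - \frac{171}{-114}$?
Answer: $4 i \sqrt{2310} \approx 192.25 i$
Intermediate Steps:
$z = \frac{3}{2}$ ($z = \left(-171\right) \left(- \frac{1}{114}\right) = \frac{3}{2} \approx 1.5$)
$H{\left(J \right)} = -7$ ($H{\left(J \right)} = 68 - 75 = -7$)
$\sqrt{H{\left(z \right)} - 36953} = \sqrt{-7 - 36953} = \sqrt{-36960} = 4 i \sqrt{2310}$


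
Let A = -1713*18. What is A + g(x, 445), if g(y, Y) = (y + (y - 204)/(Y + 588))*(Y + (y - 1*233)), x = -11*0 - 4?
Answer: -32754242/1033 ≈ -31708.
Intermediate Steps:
A = -30834
x = -4 (x = 0 - 4 = -4)
g(y, Y) = (y + (-204 + y)/(588 + Y))*(-233 + Y + y) (g(y, Y) = (y + (-204 + y)/(588 + Y))*(Y + (y - 233)) = (y + (-204 + y)/(588 + Y))*(Y + (-233 + y)) = (y + (-204 + y)/(588 + Y))*(-233 + Y + y))
A + g(x, 445) = -30834 + (47532 - 137441*(-4) - 204*445 + 589*(-4)² + 445*(-4)² - 4*445² + 356*445*(-4))/(588 + 445) = -30834 + (47532 + 549764 - 90780 + 589*16 + 445*16 - 4*198025 - 633680)/1033 = -30834 + (47532 + 549764 - 90780 + 9424 + 7120 - 792100 - 633680)/1033 = -30834 + (1/1033)*(-902720) = -30834 - 902720/1033 = -32754242/1033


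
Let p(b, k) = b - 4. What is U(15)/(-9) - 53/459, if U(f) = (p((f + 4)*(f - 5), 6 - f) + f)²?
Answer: -2060504/459 ≈ -4489.1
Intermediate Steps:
p(b, k) = -4 + b
U(f) = (-4 + f + (-5 + f)*(4 + f))² (U(f) = ((-4 + (f + 4)*(f - 5)) + f)² = ((-4 + (4 + f)*(-5 + f)) + f)² = ((-4 + (-5 + f)*(4 + f)) + f)² = (-4 + f + (-5 + f)*(4 + f))²)
U(15)/(-9) - 53/459 = (-24 + 15²)²/(-9) - 53/459 = (-24 + 225)²*(-⅑) - 53*1/459 = 201²*(-⅑) - 53/459 = 40401*(-⅑) - 53/459 = -4489 - 53/459 = -2060504/459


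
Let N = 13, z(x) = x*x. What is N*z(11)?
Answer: 1573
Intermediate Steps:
z(x) = x²
N*z(11) = 13*11² = 13*121 = 1573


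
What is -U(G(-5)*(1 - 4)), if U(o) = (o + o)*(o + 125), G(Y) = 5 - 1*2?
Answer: 2088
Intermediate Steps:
G(Y) = 3 (G(Y) = 5 - 2 = 3)
U(o) = 2*o*(125 + o) (U(o) = (2*o)*(125 + o) = 2*o*(125 + o))
-U(G(-5)*(1 - 4)) = -2*3*(1 - 4)*(125 + 3*(1 - 4)) = -2*3*(-3)*(125 + 3*(-3)) = -2*(-9)*(125 - 9) = -2*(-9)*116 = -1*(-2088) = 2088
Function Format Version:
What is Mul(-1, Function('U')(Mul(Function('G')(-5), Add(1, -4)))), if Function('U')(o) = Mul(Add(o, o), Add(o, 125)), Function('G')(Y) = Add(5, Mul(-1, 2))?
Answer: 2088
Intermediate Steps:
Function('G')(Y) = 3 (Function('G')(Y) = Add(5, -2) = 3)
Function('U')(o) = Mul(2, o, Add(125, o)) (Function('U')(o) = Mul(Mul(2, o), Add(125, o)) = Mul(2, o, Add(125, o)))
Mul(-1, Function('U')(Mul(Function('G')(-5), Add(1, -4)))) = Mul(-1, Mul(2, Mul(3, Add(1, -4)), Add(125, Mul(3, Add(1, -4))))) = Mul(-1, Mul(2, Mul(3, -3), Add(125, Mul(3, -3)))) = Mul(-1, Mul(2, -9, Add(125, -9))) = Mul(-1, Mul(2, -9, 116)) = Mul(-1, -2088) = 2088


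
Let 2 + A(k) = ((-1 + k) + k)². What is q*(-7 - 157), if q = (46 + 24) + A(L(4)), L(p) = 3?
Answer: -15252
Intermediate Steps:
A(k) = -2 + (-1 + 2*k)² (A(k) = -2 + ((-1 + k) + k)² = -2 + (-1 + 2*k)²)
q = 93 (q = (46 + 24) + (-2 + (-1 + 2*3)²) = 70 + (-2 + (-1 + 6)²) = 70 + (-2 + 5²) = 70 + (-2 + 25) = 70 + 23 = 93)
q*(-7 - 157) = 93*(-7 - 157) = 93*(-164) = -15252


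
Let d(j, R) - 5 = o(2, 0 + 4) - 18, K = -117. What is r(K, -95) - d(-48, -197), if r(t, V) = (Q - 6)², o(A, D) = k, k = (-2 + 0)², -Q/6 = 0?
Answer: 45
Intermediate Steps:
Q = 0 (Q = -6*0 = 0)
k = 4 (k = (-2)² = 4)
o(A, D) = 4
r(t, V) = 36 (r(t, V) = (0 - 6)² = (-6)² = 36)
d(j, R) = -9 (d(j, R) = 5 + (4 - 18) = 5 - 14 = -9)
r(K, -95) - d(-48, -197) = 36 - 1*(-9) = 36 + 9 = 45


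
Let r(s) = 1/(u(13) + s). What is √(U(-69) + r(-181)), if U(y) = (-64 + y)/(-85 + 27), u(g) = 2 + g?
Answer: √13250535/2407 ≈ 1.5123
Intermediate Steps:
U(y) = 32/29 - y/58 (U(y) = (-64 + y)/(-58) = (-64 + y)*(-1/58) = 32/29 - y/58)
r(s) = 1/(15 + s) (r(s) = 1/((2 + 13) + s) = 1/(15 + s))
√(U(-69) + r(-181)) = √((32/29 - 1/58*(-69)) + 1/(15 - 181)) = √((32/29 + 69/58) + 1/(-166)) = √(133/58 - 1/166) = √(5505/2407) = √13250535/2407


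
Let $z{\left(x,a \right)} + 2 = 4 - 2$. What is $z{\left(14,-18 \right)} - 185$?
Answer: $-185$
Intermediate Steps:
$z{\left(x,a \right)} = 0$ ($z{\left(x,a \right)} = -2 + \left(4 - 2\right) = -2 + 2 = 0$)
$z{\left(14,-18 \right)} - 185 = 0 - 185 = -185$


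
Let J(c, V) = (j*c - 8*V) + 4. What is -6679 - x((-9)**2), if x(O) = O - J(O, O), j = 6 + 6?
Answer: -6432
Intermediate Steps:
j = 12
J(c, V) = 4 - 8*V + 12*c (J(c, V) = (12*c - 8*V) + 4 = (-8*V + 12*c) + 4 = 4 - 8*V + 12*c)
x(O) = -4 - 3*O (x(O) = O - (4 - 8*O + 12*O) = O - (4 + 4*O) = O + (-4 - 4*O) = -4 - 3*O)
-6679 - x((-9)**2) = -6679 - (-4 - 3*(-9)**2) = -6679 - (-4 - 3*81) = -6679 - (-4 - 243) = -6679 - 1*(-247) = -6679 + 247 = -6432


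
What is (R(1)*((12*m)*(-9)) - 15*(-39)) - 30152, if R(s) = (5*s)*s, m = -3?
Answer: -27947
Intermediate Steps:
R(s) = 5*s²
(R(1)*((12*m)*(-9)) - 15*(-39)) - 30152 = ((5*1²)*((12*(-3))*(-9)) - 15*(-39)) - 30152 = ((5*1)*(-36*(-9)) + 585) - 30152 = (5*324 + 585) - 30152 = (1620 + 585) - 30152 = 2205 - 30152 = -27947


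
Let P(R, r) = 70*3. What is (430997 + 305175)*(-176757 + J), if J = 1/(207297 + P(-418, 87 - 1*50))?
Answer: -27001548361473256/207507 ≈ -1.3012e+11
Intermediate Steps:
P(R, r) = 210
J = 1/207507 (J = 1/(207297 + 210) = 1/207507 ≈ 4.8191e-6)
(430997 + 305175)*(-176757 + J) = (430997 + 305175)*(-176757 + 1/207507) = 736172*(-36678314798/207507) = -27001548361473256/207507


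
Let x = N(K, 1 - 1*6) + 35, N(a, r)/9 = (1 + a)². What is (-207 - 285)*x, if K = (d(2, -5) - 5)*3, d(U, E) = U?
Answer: -300612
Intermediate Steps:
K = -9 (K = (2 - 5)*3 = -3*3 = -9)
N(a, r) = 9*(1 + a)²
x = 611 (x = 9*(1 - 9)² + 35 = 9*(-8)² + 35 = 9*64 + 35 = 576 + 35 = 611)
(-207 - 285)*x = (-207 - 285)*611 = -492*611 = -300612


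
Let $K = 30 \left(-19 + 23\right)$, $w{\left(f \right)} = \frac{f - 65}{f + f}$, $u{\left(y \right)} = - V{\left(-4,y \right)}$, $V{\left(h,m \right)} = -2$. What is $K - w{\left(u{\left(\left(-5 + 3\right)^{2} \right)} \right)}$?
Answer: $\frac{543}{4} \approx 135.75$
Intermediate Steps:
$u{\left(y \right)} = 2$ ($u{\left(y \right)} = \left(-1\right) \left(-2\right) = 2$)
$w{\left(f \right)} = \frac{-65 + f}{2 f}$
$K = 120$ ($K = 30 \cdot 4 = 120$)
$K - w{\left(u{\left(\left(-5 + 3\right)^{2} \right)} \right)} = 120 - \frac{-65 + 2}{2 \cdot 2} = 120 - \frac{1}{2} \cdot \frac{1}{2} \left(-63\right) = 120 - - \frac{63}{4} = 120 + \frac{63}{4} = \frac{543}{4}$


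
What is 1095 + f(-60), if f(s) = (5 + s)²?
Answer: 4120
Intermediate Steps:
1095 + f(-60) = 1095 + (5 - 60)² = 1095 + (-55)² = 1095 + 3025 = 4120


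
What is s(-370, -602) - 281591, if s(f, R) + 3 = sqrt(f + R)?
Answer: -281594 + 18*I*sqrt(3) ≈ -2.8159e+5 + 31.177*I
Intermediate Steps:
s(f, R) = -3 + sqrt(R + f) (s(f, R) = -3 + sqrt(f + R) = -3 + sqrt(R + f))
s(-370, -602) - 281591 = (-3 + sqrt(-602 - 370)) - 281591 = (-3 + sqrt(-972)) - 281591 = (-3 + 18*I*sqrt(3)) - 281591 = -281594 + 18*I*sqrt(3)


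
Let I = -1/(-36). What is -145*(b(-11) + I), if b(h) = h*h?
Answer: -631765/36 ≈ -17549.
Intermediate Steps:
I = 1/36 (I = -1*(-1/36) = 1/36 ≈ 0.027778)
b(h) = h²
-145*(b(-11) + I) = -145*((-11)² + 1/36) = -145*(121 + 1/36) = -145*4357/36 = -631765/36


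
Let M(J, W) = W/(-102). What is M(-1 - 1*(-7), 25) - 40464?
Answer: -4127353/102 ≈ -40464.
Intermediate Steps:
M(J, W) = -W/102 (M(J, W) = W*(-1/102) = -W/102)
M(-1 - 1*(-7), 25) - 40464 = -1/102*25 - 40464 = -25/102 - 40464 = -4127353/102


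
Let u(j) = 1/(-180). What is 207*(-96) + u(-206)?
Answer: -3576961/180 ≈ -19872.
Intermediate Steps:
u(j) = -1/180
207*(-96) + u(-206) = 207*(-96) - 1/180 = -19872 - 1/180 = -3576961/180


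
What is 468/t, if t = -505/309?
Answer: -144612/505 ≈ -286.36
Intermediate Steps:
t = -505/309 (t = -505*1/309 = -505/309 ≈ -1.6343)
468/t = 468/(-505/309) = 468*(-309/505) = -144612/505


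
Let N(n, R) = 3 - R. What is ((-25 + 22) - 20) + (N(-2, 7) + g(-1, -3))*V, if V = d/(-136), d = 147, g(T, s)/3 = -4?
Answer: -97/17 ≈ -5.7059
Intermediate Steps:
g(T, s) = -12 (g(T, s) = 3*(-4) = -12)
V = -147/136 (V = 147/(-136) = 147*(-1/136) = -147/136 ≈ -1.0809)
((-25 + 22) - 20) + (N(-2, 7) + g(-1, -3))*V = ((-25 + 22) - 20) + ((3 - 1*7) - 12)*(-147/136) = (-3 - 20) + ((3 - 7) - 12)*(-147/136) = -23 + (-4 - 12)*(-147/136) = -23 - 16*(-147/136) = -23 + 294/17 = -97/17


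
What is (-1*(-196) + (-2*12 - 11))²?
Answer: 25921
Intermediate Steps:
(-1*(-196) + (-2*12 - 11))² = (196 + (-24 - 11))² = (196 - 35)² = 161² = 25921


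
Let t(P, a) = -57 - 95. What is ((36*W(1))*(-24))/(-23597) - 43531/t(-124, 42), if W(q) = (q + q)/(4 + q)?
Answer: 5136267691/17933720 ≈ 286.40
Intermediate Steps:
t(P, a) = -152
W(q) = 2*q/(4 + q) (W(q) = (2*q)/(4 + q) = 2*q/(4 + q))
((36*W(1))*(-24))/(-23597) - 43531/t(-124, 42) = ((36*(2*1/(4 + 1)))*(-24))/(-23597) - 43531/(-152) = ((36*(2*1/5))*(-24))*(-1/23597) - 43531*(-1/152) = ((36*(2*1*(⅕)))*(-24))*(-1/23597) + 43531/152 = ((36*(⅖))*(-24))*(-1/23597) + 43531/152 = ((72/5)*(-24))*(-1/23597) + 43531/152 = -1728/5*(-1/23597) + 43531/152 = 1728/117985 + 43531/152 = 5136267691/17933720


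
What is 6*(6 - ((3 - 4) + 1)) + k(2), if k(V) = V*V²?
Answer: 44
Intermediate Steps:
k(V) = V³
6*(6 - ((3 - 4) + 1)) + k(2) = 6*(6 - ((3 - 4) + 1)) + 2³ = 6*(6 - (-1 + 1)) + 8 = 6*(6 - 1*0) + 8 = 6*(6 + 0) + 8 = 6*6 + 8 = 36 + 8 = 44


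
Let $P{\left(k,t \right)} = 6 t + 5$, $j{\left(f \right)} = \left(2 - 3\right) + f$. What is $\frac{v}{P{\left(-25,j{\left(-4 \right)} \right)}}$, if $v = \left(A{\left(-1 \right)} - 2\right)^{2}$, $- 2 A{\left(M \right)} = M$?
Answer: $- \frac{9}{100} \approx -0.09$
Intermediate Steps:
$A{\left(M \right)} = - \frac{M}{2}$
$j{\left(f \right)} = -1 + f$
$P{\left(k,t \right)} = 5 + 6 t$
$v = \frac{9}{4}$ ($v = \left(\left(- \frac{1}{2}\right) \left(-1\right) - 2\right)^{2} = \left(\frac{1}{2} - 2\right)^{2} = \left(- \frac{3}{2}\right)^{2} = \frac{9}{4} \approx 2.25$)
$\frac{v}{P{\left(-25,j{\left(-4 \right)} \right)}} = \frac{9}{4 \left(5 + 6 \left(-1 - 4\right)\right)} = \frac{9}{4 \left(5 + 6 \left(-5\right)\right)} = \frac{9}{4 \left(5 - 30\right)} = \frac{9}{4 \left(-25\right)} = \frac{9}{4} \left(- \frac{1}{25}\right) = - \frac{9}{100}$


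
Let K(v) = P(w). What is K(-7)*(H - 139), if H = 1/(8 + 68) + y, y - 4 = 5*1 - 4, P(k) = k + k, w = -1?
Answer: 10183/38 ≈ 267.97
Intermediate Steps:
P(k) = 2*k
y = 5 (y = 4 + (5*1 - 4) = 4 + (5 - 4) = 4 + 1 = 5)
K(v) = -2 (K(v) = 2*(-1) = -2)
H = 381/76 (H = 1/(8 + 68) + 5 = 1/76 + 5 = 381/76 ≈ 5.0132)
K(-7)*(H - 139) = -2*(381/76 - 139) = -2*(-10183/76) = 10183/38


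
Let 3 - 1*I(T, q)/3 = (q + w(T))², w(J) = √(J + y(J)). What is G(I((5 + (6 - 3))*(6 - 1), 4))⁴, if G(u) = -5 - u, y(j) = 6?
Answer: 6280397056 + 925992960*√46 ≈ 1.2561e+10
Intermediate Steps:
w(J) = √(6 + J) (w(J) = √(J + 6) = √(6 + J))
I(T, q) = 9 - 3*(q + √(6 + T))²
G(I((5 + (6 - 3))*(6 - 1), 4))⁴ = (-5 - (9 - 3*(4 + √(6 + (5 + (6 - 3))*(6 - 1)))²))⁴ = (-5 - (9 - 3*(4 + √(6 + (5 + 3)*5))²))⁴ = (-5 - (9 - 3*(4 + √(6 + 8*5))²))⁴ = (-5 - (9 - 3*(4 + √(6 + 40))²))⁴ = (-5 - (9 - 3*(4 + √46)²))⁴ = (-5 + (-9 + 3*(4 + √46)²))⁴ = (-14 + 3*(4 + √46)²)⁴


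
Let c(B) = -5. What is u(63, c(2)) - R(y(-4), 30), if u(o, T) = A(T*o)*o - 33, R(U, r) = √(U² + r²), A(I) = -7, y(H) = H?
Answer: -474 - 2*√229 ≈ -504.27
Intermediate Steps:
u(o, T) = -33 - 7*o (u(o, T) = -7*o - 33 = -33 - 7*o)
u(63, c(2)) - R(y(-4), 30) = (-33 - 7*63) - √((-4)² + 30²) = (-33 - 441) - √(16 + 900) = -474 - √916 = -474 - 2*√229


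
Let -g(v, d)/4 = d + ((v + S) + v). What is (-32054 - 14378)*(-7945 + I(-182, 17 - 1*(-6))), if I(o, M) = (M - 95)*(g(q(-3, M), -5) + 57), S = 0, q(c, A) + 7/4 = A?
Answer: 57993568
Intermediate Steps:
q(c, A) = -7/4 + A
g(v, d) = -8*v - 4*d (g(v, d) = -4*(d + ((v + 0) + v)) = -4*(d + (v + v)) = -4*(d + 2*v) = -8*v - 4*d)
I(o, M) = (-95 + M)*(91 - 8*M) (I(o, M) = (M - 95)*((-8*(-7/4 + M) - 4*(-5)) + 57) = (-95 + M)*(((14 - 8*M) + 20) + 57) = (-95 + M)*((34 - 8*M) + 57) = (-95 + M)*(91 - 8*M))
(-32054 - 14378)*(-7945 + I(-182, 17 - 1*(-6))) = (-32054 - 14378)*(-7945 + (-8645 - 8*(17 - 1*(-6))² + 851*(17 - 1*(-6)))) = -46432*(-7945 + (-8645 - 8*(17 + 6)² + 851*(17 + 6))) = -46432*(-7945 + (-8645 - 8*23² + 851*23)) = -46432*(-7945 + (-8645 - 8*529 + 19573)) = -46432*(-7945 + (-8645 - 4232 + 19573)) = -46432*(-7945 + 6696) = -46432*(-1249) = 57993568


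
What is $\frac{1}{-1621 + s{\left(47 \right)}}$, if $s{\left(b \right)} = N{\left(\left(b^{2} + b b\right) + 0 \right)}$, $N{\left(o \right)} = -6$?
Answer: $- \frac{1}{1627} \approx -0.00061463$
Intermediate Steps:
$s{\left(b \right)} = -6$
$\frac{1}{-1621 + s{\left(47 \right)}} = \frac{1}{-1621 - 6} = \frac{1}{-1627} = - \frac{1}{1627}$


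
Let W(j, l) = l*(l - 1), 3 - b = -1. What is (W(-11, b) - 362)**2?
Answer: 122500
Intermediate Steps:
b = 4 (b = 3 - 1*(-1) = 3 + 1 = 4)
W(j, l) = l*(-1 + l)
(W(-11, b) - 362)**2 = (4*(-1 + 4) - 362)**2 = (4*3 - 362)**2 = (12 - 362)**2 = (-350)**2 = 122500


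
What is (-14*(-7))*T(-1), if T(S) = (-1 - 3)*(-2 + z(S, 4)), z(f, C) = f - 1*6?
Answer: 3528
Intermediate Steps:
z(f, C) = -6 + f (z(f, C) = f - 6 = -6 + f)
T(S) = 32 - 4*S (T(S) = (-1 - 3)*(-2 + (-6 + S)) = -4*(-8 + S) = 32 - 4*S)
(-14*(-7))*T(-1) = (-14*(-7))*(32 - 4*(-1)) = 98*(32 + 4) = 98*36 = 3528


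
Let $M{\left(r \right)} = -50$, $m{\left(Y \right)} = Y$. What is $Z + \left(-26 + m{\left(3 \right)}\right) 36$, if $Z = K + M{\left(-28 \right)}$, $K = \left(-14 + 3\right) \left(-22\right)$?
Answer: $-636$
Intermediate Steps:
$K = 242$ ($K = \left(-11\right) \left(-22\right) = 242$)
$Z = 192$ ($Z = 242 - 50 = 192$)
$Z + \left(-26 + m{\left(3 \right)}\right) 36 = 192 + \left(-26 + 3\right) 36 = 192 - 828 = -636$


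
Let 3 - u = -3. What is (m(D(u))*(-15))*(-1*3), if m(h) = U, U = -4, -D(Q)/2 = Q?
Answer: -180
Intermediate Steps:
u = 6 (u = 3 - 1*(-3) = 3 + 3 = 6)
D(Q) = -2*Q
m(h) = -4
(m(D(u))*(-15))*(-1*3) = (-4*(-15))*(-1*3) = 60*(-3) = -180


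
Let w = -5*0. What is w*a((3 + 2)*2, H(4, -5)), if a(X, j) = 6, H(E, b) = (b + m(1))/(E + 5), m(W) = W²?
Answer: 0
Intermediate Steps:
H(E, b) = (1 + b)/(5 + E) (H(E, b) = (b + 1²)/(E + 5) = (b + 1)/(5 + E) = (1 + b)/(5 + E))
w = 0
w*a((3 + 2)*2, H(4, -5)) = 0*6 = 0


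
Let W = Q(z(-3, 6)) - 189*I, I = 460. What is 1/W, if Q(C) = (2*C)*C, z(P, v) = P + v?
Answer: -1/86922 ≈ -1.1505e-5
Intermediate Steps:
Q(C) = 2*C²
W = -86922 (W = 2*(-3 + 6)² - 189*460 = 2*3² - 86940 = 2*9 - 86940 = 18 - 86940 = -86922)
1/W = 1/(-86922) = -1/86922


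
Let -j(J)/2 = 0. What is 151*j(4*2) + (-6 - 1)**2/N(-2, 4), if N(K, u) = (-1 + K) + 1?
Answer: -49/2 ≈ -24.500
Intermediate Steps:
j(J) = 0 (j(J) = -2*0 = 0)
N(K, u) = K
151*j(4*2) + (-6 - 1)**2/N(-2, 4) = 151*0 + (-6 - 1)**2/(-2) = 0 + (-7)**2*(-1/2) = 0 + 49*(-1/2) = 0 - 49/2 = -49/2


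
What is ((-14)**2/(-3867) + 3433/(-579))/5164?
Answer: -1487655/1284684428 ≈ -0.0011580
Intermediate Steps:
((-14)**2/(-3867) + 3433/(-579))/5164 = (196*(-1/3867) + 3433*(-1/579))*(1/5164) = (-196/3867 - 3433/579)*(1/5164) = -1487655/248777*1/5164 = -1487655/1284684428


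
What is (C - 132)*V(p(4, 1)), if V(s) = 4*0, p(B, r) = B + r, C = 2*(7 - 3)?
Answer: 0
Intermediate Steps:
C = 8 (C = 2*4 = 8)
V(s) = 0
(C - 132)*V(p(4, 1)) = (8 - 132)*0 = -124*0 = 0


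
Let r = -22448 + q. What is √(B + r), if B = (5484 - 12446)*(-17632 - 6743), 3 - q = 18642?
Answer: √169657663 ≈ 13025.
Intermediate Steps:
q = -18639 (q = 3 - 1*18642 = 3 - 18642 = -18639)
r = -41087 (r = -22448 - 18639 = -41087)
B = 169698750 (B = -6962*(-24375) = 169698750)
√(B + r) = √(169698750 - 41087) = √169657663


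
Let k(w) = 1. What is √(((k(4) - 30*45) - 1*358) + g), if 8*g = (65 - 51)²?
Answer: I*√6730/2 ≈ 41.018*I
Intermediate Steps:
g = 49/2 (g = (65 - 51)²/8 = (⅛)*14² = (⅛)*196 = 49/2 ≈ 24.500)
√(((k(4) - 30*45) - 1*358) + g) = √(((1 - 30*45) - 1*358) + 49/2) = √(((1 - 1350) - 358) + 49/2) = √((-1349 - 358) + 49/2) = √(-1707 + 49/2) = √(-3365/2) = I*√6730/2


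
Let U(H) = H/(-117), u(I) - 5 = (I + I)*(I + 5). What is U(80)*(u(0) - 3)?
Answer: -160/117 ≈ -1.3675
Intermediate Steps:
u(I) = 5 + 2*I*(5 + I) (u(I) = 5 + (I + I)*(I + 5) = 5 + (2*I)*(5 + I) = 5 + 2*I*(5 + I))
U(H) = -H/117 (U(H) = H*(-1/117) = -H/117)
U(80)*(u(0) - 3) = (-1/117*80)*((5 + 2*0² + 10*0) - 3) = -80*((5 + 2*0 + 0) - 3)/117 = -80*((5 + 0 + 0) - 3)/117 = -80*(5 - 3)/117 = -80/117*2 = -160/117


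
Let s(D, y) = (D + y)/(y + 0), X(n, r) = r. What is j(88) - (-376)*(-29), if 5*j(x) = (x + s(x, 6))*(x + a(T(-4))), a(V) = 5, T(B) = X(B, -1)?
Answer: -44879/5 ≈ -8975.8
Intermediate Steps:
s(D, y) = (D + y)/y
T(B) = -1
j(x) = (1 + 7*x/6)*(5 + x)/5 (j(x) = ((x + (x + 6)/6)*(x + 5))/5 = ((x + (6 + x)/6)*(5 + x))/5 = ((x + (1 + x/6))*(5 + x))/5 = ((1 + 7*x/6)*(5 + x))/5 = (1 + 7*x/6)*(5 + x)/5)
j(88) - (-376)*(-29) = (1 + (7/30)*88**2 + (41/30)*88) - (-376)*(-29) = (1 + (7/30)*7744 + 1804/15) - 1*10904 = (1 + 27104/15 + 1804/15) - 10904 = 9641/5 - 10904 = -44879/5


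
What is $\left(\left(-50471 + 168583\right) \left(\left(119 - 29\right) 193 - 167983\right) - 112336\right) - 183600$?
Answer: $-17789498592$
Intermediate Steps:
$\left(\left(-50471 + 168583\right) \left(\left(119 - 29\right) 193 - 167983\right) - 112336\right) - 183600 = \left(118112 \left(90 \cdot 193 - 167983\right) - 112336\right) - 183600 = \left(118112 \left(17370 - 167983\right) - 112336\right) - 183600 = \left(118112 \left(-150613\right) - 112336\right) - 183600 = \left(-17789202656 - 112336\right) - 183600 = -17789314992 - 183600 = -17789498592$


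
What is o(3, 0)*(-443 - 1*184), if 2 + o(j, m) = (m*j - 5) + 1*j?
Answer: 2508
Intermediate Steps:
o(j, m) = -7 + j + j*m (o(j, m) = -2 + ((m*j - 5) + 1*j) = -2 + ((j*m - 5) + j) = -2 + ((-5 + j*m) + j) = -2 + (-5 + j + j*m) = -7 + j + j*m)
o(3, 0)*(-443 - 1*184) = (-7 + 3 + 3*0)*(-443 - 1*184) = (-7 + 3 + 0)*(-443 - 184) = -4*(-627) = 2508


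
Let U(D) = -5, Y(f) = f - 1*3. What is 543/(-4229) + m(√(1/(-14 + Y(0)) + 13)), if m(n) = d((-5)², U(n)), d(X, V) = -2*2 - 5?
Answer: -38604/4229 ≈ -9.1284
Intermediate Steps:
Y(f) = -3 + f (Y(f) = f - 3 = -3 + f)
d(X, V) = -9 (d(X, V) = -4 - 5 = -9)
m(n) = -9
543/(-4229) + m(√(1/(-14 + Y(0)) + 13)) = 543/(-4229) - 9 = 543*(-1/4229) - 9 = -543/4229 - 9 = -38604/4229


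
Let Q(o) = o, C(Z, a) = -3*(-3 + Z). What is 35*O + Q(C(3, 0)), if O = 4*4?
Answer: 560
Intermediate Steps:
O = 16
C(Z, a) = 9 - 3*Z
35*O + Q(C(3, 0)) = 35*16 + (9 - 3*3) = 560 + (9 - 9) = 560 + 0 = 560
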